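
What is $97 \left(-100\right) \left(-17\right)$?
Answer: $164900$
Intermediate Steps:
$97 \left(-100\right) \left(-17\right) = \left(-9700\right) \left(-17\right) = 164900$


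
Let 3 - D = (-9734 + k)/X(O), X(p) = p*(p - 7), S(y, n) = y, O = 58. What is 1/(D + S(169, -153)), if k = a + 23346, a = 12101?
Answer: 986/161021 ≈ 0.0061234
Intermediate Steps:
X(p) = p*(-7 + p)
k = 35447 (k = 12101 + 23346 = 35447)
D = -5613/986 (D = 3 - (-9734 + 35447)/(58*(-7 + 58)) = 3 - 25713/(58*51) = 3 - 25713/2958 = 3 - 1*8571/986 = 3 - 8571/986 = -5613/986 ≈ -5.6927)
1/(D + S(169, -153)) = 1/(-5613/986 + 169) = 1/(161021/986) = 986/161021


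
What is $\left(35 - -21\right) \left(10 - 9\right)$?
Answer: $56$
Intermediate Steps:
$\left(35 - -21\right) \left(10 - 9\right) = \left(35 + 21\right) 1 = 56 \cdot 1 = 56$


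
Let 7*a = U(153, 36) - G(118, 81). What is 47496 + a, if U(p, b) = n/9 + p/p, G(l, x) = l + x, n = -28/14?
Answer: 2990464/63 ≈ 47468.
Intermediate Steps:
n = -2 (n = -28*1/14 = -2)
U(p, b) = 7/9 (U(p, b) = -2/9 + p/p = -2*⅑ + 1 = -2/9 + 1 = 7/9)
a = -1784/63 (a = (7/9 - (118 + 81))/7 = (7/9 - 1*199)/7 = (7/9 - 199)/7 = (⅐)*(-1784/9) = -1784/63 ≈ -28.317)
47496 + a = 47496 - 1784/63 = 2990464/63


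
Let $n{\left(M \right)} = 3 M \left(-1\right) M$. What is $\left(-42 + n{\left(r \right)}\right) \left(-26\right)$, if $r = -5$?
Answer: $3042$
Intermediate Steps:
$n{\left(M \right)} = - 3 M^{2}$ ($n{\left(M \right)} = 3 \left(- M\right) M = - 3 M M = - 3 M^{2}$)
$\left(-42 + n{\left(r \right)}\right) \left(-26\right) = \left(-42 - 3 \left(-5\right)^{2}\right) \left(-26\right) = \left(-42 - 75\right) \left(-26\right) = \left(-117\right) \left(-26\right) = 3042$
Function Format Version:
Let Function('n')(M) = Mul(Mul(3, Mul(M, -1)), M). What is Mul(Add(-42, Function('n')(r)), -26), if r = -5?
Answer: 3042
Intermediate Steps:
Function('n')(M) = Mul(-3, Pow(M, 2)) (Function('n')(M) = Mul(Mul(3, Mul(-1, M)), M) = Mul(Mul(-3, M), M) = Mul(-3, Pow(M, 2)))
Mul(Add(-42, Function('n')(r)), -26) = Mul(Add(-42, Mul(-3, Pow(-5, 2))), -26) = Mul(Add(-42, Mul(-3, 25)), -26) = Mul(Add(-42, -75), -26) = Mul(-117, -26) = 3042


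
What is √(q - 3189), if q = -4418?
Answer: I*√7607 ≈ 87.218*I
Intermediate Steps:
√(q - 3189) = √(-4418 - 3189) = √(-7607) = I*√7607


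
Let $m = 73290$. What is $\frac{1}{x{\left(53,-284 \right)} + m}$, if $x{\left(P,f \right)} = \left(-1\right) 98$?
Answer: $\frac{1}{73192} \approx 1.3663 \cdot 10^{-5}$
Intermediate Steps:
$x{\left(P,f \right)} = -98$
$\frac{1}{x{\left(53,-284 \right)} + m} = \frac{1}{-98 + 73290} = \frac{1}{73192}$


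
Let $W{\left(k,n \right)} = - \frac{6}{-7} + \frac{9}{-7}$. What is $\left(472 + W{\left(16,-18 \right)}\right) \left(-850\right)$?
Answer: $- \frac{2805850}{7} \approx -4.0084 \cdot 10^{5}$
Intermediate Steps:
$W{\left(k,n \right)} = - \frac{3}{7}$ ($W{\left(k,n \right)} = \left(-6\right) \left(- \frac{1}{7}\right) + 9 \left(- \frac{1}{7}\right) = \frac{6}{7} - \frac{9}{7} = - \frac{3}{7}$)
$\left(472 + W{\left(16,-18 \right)}\right) \left(-850\right) = \left(472 - \frac{3}{7}\right) \left(-850\right) = \frac{3301}{7} \left(-850\right) = - \frac{2805850}{7}$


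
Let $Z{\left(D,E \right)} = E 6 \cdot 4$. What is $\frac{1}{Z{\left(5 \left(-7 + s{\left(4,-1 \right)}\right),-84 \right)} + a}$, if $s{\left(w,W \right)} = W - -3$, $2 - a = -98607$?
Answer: $\frac{1}{96593} \approx 1.0353 \cdot 10^{-5}$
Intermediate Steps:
$a = 98609$ ($a = 2 - -98607 = 2 + 98607 = 98609$)
$s{\left(w,W \right)} = 3 + W$ ($s{\left(w,W \right)} = W + 3 = 3 + W$)
$Z{\left(D,E \right)} = 24 E$ ($Z{\left(D,E \right)} = 6 E 4 = 24 E$)
$\frac{1}{Z{\left(5 \left(-7 + s{\left(4,-1 \right)}\right),-84 \right)} + a} = \frac{1}{24 \left(-84\right) + 98609} = \frac{1}{-2016 + 98609} = \frac{1}{96593}$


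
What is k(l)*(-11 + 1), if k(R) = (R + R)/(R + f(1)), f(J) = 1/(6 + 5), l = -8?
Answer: -1760/87 ≈ -20.230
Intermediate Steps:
f(J) = 1/11
k(R) = 2*R/(1/11 + R) (k(R) = (R + R)/(R + 1/11) = (2*R)/(1/11 + R) = 2*R/(1/11 + R))
k(l)*(-11 + 1) = (22*(-8)/(1 + 11*(-8)))*(-11 + 1) = (22*(-8)/(1 - 88))*(-10) = (22*(-8)/(-87))*(-10) = (22*(-8)*(-1/87))*(-10) = (176/87)*(-10) = -1760/87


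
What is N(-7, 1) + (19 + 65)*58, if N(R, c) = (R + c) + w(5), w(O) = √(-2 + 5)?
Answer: 4866 + √3 ≈ 4867.7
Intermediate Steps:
w(O) = √3
N(R, c) = R + c + √3 (N(R, c) = (R + c) + √3 = R + c + √3)
N(-7, 1) + (19 + 65)*58 = (-7 + 1 + √3) + (19 + 65)*58 = (-6 + √3) + 84*58 = (-6 + √3) + 4872 = 4866 + √3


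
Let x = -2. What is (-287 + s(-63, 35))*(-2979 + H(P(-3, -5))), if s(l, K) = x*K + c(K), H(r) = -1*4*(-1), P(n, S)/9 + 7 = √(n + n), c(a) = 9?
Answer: 1035300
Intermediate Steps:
P(n, S) = -63 + 9*√2*√n (P(n, S) = -63 + 9*√(n + n) = -63 + 9*√(2*n) = -63 + 9*(√2*√n) = -63 + 9*√2*√n)
H(r) = 4 (H(r) = -4*(-1) = 4)
s(l, K) = 9 - 2*K (s(l, K) = -2*K + 9 = 9 - 2*K)
(-287 + s(-63, 35))*(-2979 + H(P(-3, -5))) = (-287 + (9 - 2*35))*(-2979 + 4) = (-287 + (9 - 70))*(-2975) = (-287 - 61)*(-2975) = -348*(-2975) = 1035300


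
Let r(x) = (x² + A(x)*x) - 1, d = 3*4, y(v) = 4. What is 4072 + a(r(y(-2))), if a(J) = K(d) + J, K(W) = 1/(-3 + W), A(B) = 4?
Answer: 36928/9 ≈ 4103.1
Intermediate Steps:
d = 12
r(x) = -1 + x² + 4*x (r(x) = (x² + 4*x) - 1 = -1 + x² + 4*x)
a(J) = ⅑ + J (a(J) = 1/(-3 + 12) + J = 1/9 + J = ⅑ + J)
4072 + a(r(y(-2))) = 4072 + (⅑ + (-1 + 4² + 4*4)) = 4072 + (⅑ + (-1 + 16 + 16)) = 4072 + (⅑ + 31) = 4072 + 280/9 = 36928/9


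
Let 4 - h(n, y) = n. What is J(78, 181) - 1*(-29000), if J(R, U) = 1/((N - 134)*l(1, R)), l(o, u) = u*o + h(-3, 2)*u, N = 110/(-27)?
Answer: 22487295991/775424 ≈ 29000.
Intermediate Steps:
h(n, y) = 4 - n
N = -110/27 (N = 110*(-1/27) = -110/27 ≈ -4.0741)
l(o, u) = 7*u + o*u (l(o, u) = u*o + (4 - 1*(-3))*u = o*u + (4 + 3)*u = o*u + 7*u = 7*u + o*u)
J(R, U) = -27/(29824*R) (J(R, U) = 1/((-110/27 - 134)*((R*(7 + 1)))) = 1/((-3728/27)*((R*8))) = -27*1/(8*R)/3728 = -27/(29824*R))
J(78, 181) - 1*(-29000) = -27/29824/78 - 1*(-29000) = -27/29824*1/78 + 29000 = -9/775424 + 29000 = 22487295991/775424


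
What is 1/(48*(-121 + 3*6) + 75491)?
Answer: 1/70547 ≈ 1.4175e-5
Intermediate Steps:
1/(48*(-121 + 3*6) + 75491) = 1/(48*(-121 + 18) + 75491) = 1/(48*(-103) + 75491) = 1/(-4944 + 75491) = 1/70547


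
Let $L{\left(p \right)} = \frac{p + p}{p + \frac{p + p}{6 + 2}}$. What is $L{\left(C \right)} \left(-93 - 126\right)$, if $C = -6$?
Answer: $- \frac{1752}{5} \approx -350.4$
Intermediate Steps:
$L{\left(p \right)} = \frac{8}{5}$ ($L{\left(p \right)} = \frac{2 p}{p + \frac{2 p}{8}} = \frac{2 p}{p + 2 p \frac{1}{8}} = \frac{2 p}{p + \frac{p}{4}} = \frac{2 p}{\frac{5}{4} p} = 2 p \frac{4}{5 p} = \frac{8}{5}$)
$L{\left(C \right)} \left(-93 - 126\right) = \frac{8 \left(-93 - 126\right)}{5} = \frac{8}{5} \left(-219\right) = - \frac{1752}{5}$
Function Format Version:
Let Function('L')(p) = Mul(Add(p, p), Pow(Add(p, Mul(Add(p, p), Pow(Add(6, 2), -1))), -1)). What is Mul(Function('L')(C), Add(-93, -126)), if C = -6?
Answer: Rational(-1752, 5) ≈ -350.40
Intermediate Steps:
Function('L')(p) = Rational(8, 5) (Function('L')(p) = Mul(Mul(2, p), Pow(Add(p, Mul(Mul(2, p), Pow(8, -1))), -1)) = Mul(Mul(2, p), Pow(Add(p, Mul(Mul(2, p), Rational(1, 8))), -1)) = Mul(Mul(2, p), Pow(Add(p, Mul(Rational(1, 4), p)), -1)) = Mul(Mul(2, p), Pow(Mul(Rational(5, 4), p), -1)) = Mul(Mul(2, p), Mul(Rational(4, 5), Pow(p, -1))) = Rational(8, 5))
Mul(Function('L')(C), Add(-93, -126)) = Mul(Rational(8, 5), Add(-93, -126)) = Mul(Rational(8, 5), -219) = Rational(-1752, 5)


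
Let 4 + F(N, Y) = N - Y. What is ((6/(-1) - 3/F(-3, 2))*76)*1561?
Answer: -2016812/3 ≈ -6.7227e+5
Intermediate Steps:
F(N, Y) = -4 + N - Y (F(N, Y) = -4 + (N - Y) = -4 + N - Y)
((6/(-1) - 3/F(-3, 2))*76)*1561 = ((6/(-1) - 3/(-4 - 3 - 1*2))*76)*1561 = ((6*(-1) - 3/(-4 - 3 - 2))*76)*1561 = ((-6 - 3/(-9))*76)*1561 = ((-6 - 3*(-1/9))*76)*1561 = ((-6 + 1/3)*76)*1561 = -17/3*76*1561 = -1292/3*1561 = -2016812/3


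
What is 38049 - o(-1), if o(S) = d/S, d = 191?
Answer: 38240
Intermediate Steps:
o(S) = 191/S
38049 - o(-1) = 38049 - 191/(-1) = 38049 - 191*(-1) = 38049 - 1*(-191) = 38049 + 191 = 38240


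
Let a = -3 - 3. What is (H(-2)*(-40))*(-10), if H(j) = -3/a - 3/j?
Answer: 800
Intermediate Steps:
a = -6
H(j) = 1/2 - 3/j (H(j) = -3/(-6) - 3/j = -3*(-1/6) - 3/j = 1/2 - 3/j)
(H(-2)*(-40))*(-10) = (((1/2)*(-6 - 2)/(-2))*(-40))*(-10) = (((1/2)*(-1/2)*(-8))*(-40))*(-10) = (2*(-40))*(-10) = -80*(-10) = 800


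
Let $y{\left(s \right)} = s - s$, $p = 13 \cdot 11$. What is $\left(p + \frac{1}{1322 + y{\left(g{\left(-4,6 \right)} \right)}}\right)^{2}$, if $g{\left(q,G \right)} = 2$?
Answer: $\frac{35738768209}{1747684} \approx 20449.0$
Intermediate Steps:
$p = 143$
$y{\left(s \right)} = 0$
$\left(p + \frac{1}{1322 + y{\left(g{\left(-4,6 \right)} \right)}}\right)^{2} = \left(143 + \frac{1}{1322 + 0}\right)^{2} = \left(143 + \frac{1}{1322}\right)^{2} = \left(\frac{189047}{1322}\right)^{2} = \frac{35738768209}{1747684}$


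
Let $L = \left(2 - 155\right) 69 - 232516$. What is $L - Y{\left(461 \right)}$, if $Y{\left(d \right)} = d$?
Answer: $-243534$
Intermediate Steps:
$L = -243073$ ($L = \left(-153\right) 69 - 232516 = -10557 - 232516 = -243073$)
$L - Y{\left(461 \right)} = -243073 - 461 = -243534$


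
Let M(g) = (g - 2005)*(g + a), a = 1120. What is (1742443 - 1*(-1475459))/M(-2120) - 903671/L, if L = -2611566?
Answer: 1010950527461/897725812500 ≈ 1.1261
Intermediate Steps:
M(g) = (-2005 + g)*(1120 + g) (M(g) = (g - 2005)*(g + 1120) = (-2005 + g)*(1120 + g))
(1742443 - 1*(-1475459))/M(-2120) - 903671/L = (1742443 - 1*(-1475459))/(-2245600 + (-2120)² - 885*(-2120)) - 903671/(-2611566) = (1742443 + 1475459)/(-2245600 + 4494400 + 1876200) - 903671*(-1/2611566) = 3217902/4125000 + 903671/2611566 = 3217902*(1/4125000) + 903671/2611566 = 536317/687500 + 903671/2611566 = 1010950527461/897725812500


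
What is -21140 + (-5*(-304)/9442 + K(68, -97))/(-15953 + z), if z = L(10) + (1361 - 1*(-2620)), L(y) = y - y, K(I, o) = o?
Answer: -1194828368503/56519812 ≈ -21140.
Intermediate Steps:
L(y) = 0
z = 3981 (z = 0 + (1361 - 1*(-2620)) = 0 + (1361 + 2620) = 0 + 3981 = 3981)
-21140 + (-5*(-304)/9442 + K(68, -97))/(-15953 + z) = -21140 + (-5*(-304)/9442 - 97)/(-15953 + 3981) = -21140 + (1520*(1/9442) - 97)/(-11972) = -21140 + (760/4721 - 97)*(-1/11972) = -21140 - 457177/4721*(-1/11972) = -21140 + 457177/56519812 = -1194828368503/56519812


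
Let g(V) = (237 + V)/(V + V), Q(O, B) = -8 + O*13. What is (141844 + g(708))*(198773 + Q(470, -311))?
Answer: 13716521179625/472 ≈ 2.9060e+10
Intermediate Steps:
Q(O, B) = -8 + 13*O
g(V) = (237 + V)/(2*V) (g(V) = (237 + V)/((2*V)) = (237 + V)*(1/(2*V)) = (237 + V)/(2*V))
(141844 + g(708))*(198773 + Q(470, -311)) = (141844 + (1/2)*(237 + 708)/708)*(198773 + (-8 + 13*470)) = (141844 + (1/2)*(1/708)*945)*(198773 + (-8 + 6110)) = (141844 + 315/472)*(198773 + 6102) = (66950683/472)*204875 = 13716521179625/472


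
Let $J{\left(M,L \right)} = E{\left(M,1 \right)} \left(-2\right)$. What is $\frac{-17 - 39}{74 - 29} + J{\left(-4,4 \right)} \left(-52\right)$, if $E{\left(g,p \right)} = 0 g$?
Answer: $- \frac{56}{45} \approx -1.2444$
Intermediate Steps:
$E{\left(g,p \right)} = 0$
$J{\left(M,L \right)} = 0$ ($J{\left(M,L \right)} = 0 \left(-2\right) = 0$)
$\frac{-17 - 39}{74 - 29} + J{\left(-4,4 \right)} \left(-52\right) = \frac{-17 - 39}{74 - 29} + 0 \left(-52\right) = - \frac{56}{45} + 0 = - \frac{56}{45}$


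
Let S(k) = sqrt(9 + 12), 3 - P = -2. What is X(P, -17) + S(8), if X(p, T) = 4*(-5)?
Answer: -20 + sqrt(21) ≈ -15.417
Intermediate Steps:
P = 5 (P = 3 - 1*(-2) = 3 + 2 = 5)
X(p, T) = -20
S(k) = sqrt(21)
X(P, -17) + S(8) = -20 + sqrt(21)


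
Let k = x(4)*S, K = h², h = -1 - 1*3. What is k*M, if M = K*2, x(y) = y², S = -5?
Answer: -2560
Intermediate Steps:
h = -4 (h = -1 - 3 = -4)
K = 16 (K = (-4)² = 16)
M = 32 (M = 16*2 = 32)
k = -80 (k = 4²*(-5) = 16*(-5) = -80)
k*M = -80*32 = -2560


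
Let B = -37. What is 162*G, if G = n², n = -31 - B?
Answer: 5832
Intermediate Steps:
n = 6 (n = -31 - 1*(-37) = -31 + 37 = 6)
G = 36 (G = 6² = 36)
162*G = 162*36 = 5832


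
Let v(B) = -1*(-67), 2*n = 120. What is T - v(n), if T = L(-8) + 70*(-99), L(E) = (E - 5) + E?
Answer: -7018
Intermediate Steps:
n = 60 (n = (1/2)*120 = 60)
L(E) = -5 + 2*E (L(E) = (-5 + E) + E = -5 + 2*E)
v(B) = 67
T = -6951 (T = (-5 + 2*(-8)) + 70*(-99) = (-5 - 16) - 6930 = -21 - 6930 = -6951)
T - v(n) = -6951 - 1*67 = -6951 - 67 = -7018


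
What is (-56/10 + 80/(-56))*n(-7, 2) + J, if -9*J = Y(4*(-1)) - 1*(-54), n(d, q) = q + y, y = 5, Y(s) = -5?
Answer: -2459/45 ≈ -54.644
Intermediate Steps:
n(d, q) = 5 + q (n(d, q) = q + 5 = 5 + q)
J = -49/9 (J = -(-5 - 1*(-54))/9 = -(-5 + 54)/9 = -⅑*49 = -49/9 ≈ -5.4444)
(-56/10 + 80/(-56))*n(-7, 2) + J = (-56/10 + 80/(-56))*(5 + 2) - 49/9 = (-56*⅒ + 80*(-1/56))*7 - 49/9 = (-28/5 - 10/7)*7 - 49/9 = -246/35*7 - 49/9 = -246/5 - 49/9 = -2459/45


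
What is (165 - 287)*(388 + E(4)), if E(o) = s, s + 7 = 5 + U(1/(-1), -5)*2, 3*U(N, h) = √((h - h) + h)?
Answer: -47092 - 244*I*√5/3 ≈ -47092.0 - 181.87*I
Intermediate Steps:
U(N, h) = √h/3 (U(N, h) = √((h - h) + h)/3 = √(0 + h)/3 = √h/3)
s = -2 + 2*I*√5/3 (s = -7 + (5 + (√(-5)/3)*2) = -7 + (5 + ((I*√5)/3)*2) = -7 + (5 + (I*√5/3)*2) = -7 + (5 + 2*I*√5/3) = -2 + 2*I*√5/3 ≈ -2.0 + 1.4907*I)
E(o) = -2 + 2*I*√5/3
(165 - 287)*(388 + E(4)) = (165 - 287)*(388 + (-2 + 2*I*√5/3)) = -122*(386 + 2*I*√5/3) = -47092 - 244*I*√5/3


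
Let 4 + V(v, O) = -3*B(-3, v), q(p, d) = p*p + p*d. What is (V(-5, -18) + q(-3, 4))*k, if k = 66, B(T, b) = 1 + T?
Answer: -66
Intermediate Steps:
q(p, d) = p² + d*p
V(v, O) = 2 (V(v, O) = -4 - 3*(1 - 3) = -4 - 3*(-2) = -4 + 6 = 2)
(V(-5, -18) + q(-3, 4))*k = (2 - 3*(4 - 3))*66 = (2 - 3*1)*66 = (2 - 3)*66 = -1*66 = -66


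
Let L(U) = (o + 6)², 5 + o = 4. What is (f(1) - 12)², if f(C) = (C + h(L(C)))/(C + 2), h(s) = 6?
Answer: 841/9 ≈ 93.444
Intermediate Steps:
o = -1 (o = -5 + 4 = -1)
L(U) = 25 (L(U) = (-1 + 6)² = 5² = 25)
f(C) = (6 + C)/(2 + C) (f(C) = (C + 6)/(C + 2) = (6 + C)/(2 + C))
(f(1) - 12)² = ((6 + 1)/(2 + 1) - 12)² = (7/3 - 12)² = (-29/3)² = 841/9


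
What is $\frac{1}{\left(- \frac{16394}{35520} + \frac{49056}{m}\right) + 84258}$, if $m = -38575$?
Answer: $\frac{137018400}{11544658860433} \approx 1.1869 \cdot 10^{-5}$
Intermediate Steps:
$\frac{1}{\left(- \frac{16394}{35520} + \frac{49056}{m}\right) + 84258} = \frac{1}{\left(- \frac{16394}{35520} + \frac{49056}{-38575}\right) + 84258} = \frac{1}{\left(\left(-16394\right) \frac{1}{35520} + 49056 \left(- \frac{1}{38575}\right)\right) + 84258} = \frac{1}{\left(- \frac{8197}{17760} - \frac{49056}{38575}\right) + 84258} = \frac{1}{- \frac{237486767}{137018400} + 84258} = \frac{1}{\frac{11544658860433}{137018400}} = \frac{137018400}{11544658860433}$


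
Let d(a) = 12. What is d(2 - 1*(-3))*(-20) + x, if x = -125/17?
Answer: -4205/17 ≈ -247.35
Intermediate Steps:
x = -125/17 (x = -125*1/17 = -125/17 ≈ -7.3529)
d(2 - 1*(-3))*(-20) + x = 12*(-20) - 125/17 = -240 - 125/17 = -4205/17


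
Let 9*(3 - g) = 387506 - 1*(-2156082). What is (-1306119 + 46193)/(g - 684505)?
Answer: 5669667/4352053 ≈ 1.3028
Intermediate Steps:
g = -2543561/9 (g = 3 - (387506 - 1*(-2156082))/9 = 3 - (387506 + 2156082)/9 = 3 - ⅑*2543588 = 3 - 2543588/9 = -2543561/9 ≈ -2.8262e+5)
(-1306119 + 46193)/(g - 684505) = (-1306119 + 46193)/(-2543561/9 - 684505) = -1259926/(-8704106/9) = -1259926*(-9/8704106) = 5669667/4352053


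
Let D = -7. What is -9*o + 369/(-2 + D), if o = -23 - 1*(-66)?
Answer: -428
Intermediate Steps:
o = 43 (o = -23 + 66 = 43)
-9*o + 369/(-2 + D) = -9*43 + 369/(-2 - 7) = -387 + 369/(-9) = -387 + 369*(-⅑) = -387 - 41 = -428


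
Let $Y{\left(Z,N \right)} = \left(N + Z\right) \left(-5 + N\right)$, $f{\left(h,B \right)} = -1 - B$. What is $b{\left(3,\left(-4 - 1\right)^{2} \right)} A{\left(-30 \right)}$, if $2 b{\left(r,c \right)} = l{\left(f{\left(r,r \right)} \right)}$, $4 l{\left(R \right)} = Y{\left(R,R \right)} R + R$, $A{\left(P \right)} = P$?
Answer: $1095$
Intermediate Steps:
$Y{\left(Z,N \right)} = \left(-5 + N\right) \left(N + Z\right)$
$l{\left(R \right)} = \frac{R}{4} + \frac{R \left(- 10 R + 2 R^{2}\right)}{4}$ ($l{\left(R \right)} = \frac{\left(R^{2} - 5 R - 5 R + R R\right) R + R}{4} = \frac{\left(R^{2} - 5 R - 5 R + R^{2}\right) R + R}{4} = \frac{\left(- 10 R + 2 R^{2}\right) R + R}{4} = \frac{R \left(- 10 R + 2 R^{2}\right) + R}{4} = \frac{R + R \left(- 10 R + 2 R^{2}\right)}{4} = \frac{R}{4} + \frac{R \left(- 10 R + 2 R^{2}\right)}{4}$)
$b{\left(r,c \right)} = \frac{\left(-1 - r\right) \left(11 + 2 \left(-1 - r\right)^{2} + 10 r\right)}{8}$ ($b{\left(r,c \right)} = \frac{\frac{1}{4} \left(-1 - r\right) \left(1 - 10 \left(-1 - r\right) + 2 \left(-1 - r\right)^{2}\right)}{2} = \frac{\frac{1}{4} \left(-1 - r\right) \left(1 + \left(10 + 10 r\right) + 2 \left(-1 - r\right)^{2}\right)}{2} = \frac{\frac{1}{4} \left(-1 - r\right) \left(11 + 2 \left(-1 - r\right)^{2} + 10 r\right)}{2} = \frac{\left(-1 - r\right) \left(11 + 2 \left(-1 - r\right)^{2} + 10 r\right)}{8}$)
$b{\left(3,\left(-4 - 1\right)^{2} \right)} A{\left(-30 \right)} = - \frac{\left(1 + 3\right) \left(11 + 2 \left(1 + 3\right)^{2} + 10 \cdot 3\right)}{8} \left(-30\right) = \left(- \frac{1}{8}\right) 4 \left(11 + 2 \cdot 4^{2} + 30\right) \left(-30\right) = \left(- \frac{1}{8}\right) 4 \left(11 + 2 \cdot 16 + 30\right) \left(-30\right) = \left(- \frac{1}{8}\right) 4 \left(11 + 32 + 30\right) \left(-30\right) = \left(- \frac{1}{8}\right) 4 \cdot 73 \left(-30\right) = \left(- \frac{73}{2}\right) \left(-30\right) = 1095$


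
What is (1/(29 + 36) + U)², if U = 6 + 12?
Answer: 1371241/4225 ≈ 324.55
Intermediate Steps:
U = 18
(1/(29 + 36) + U)² = (1/(29 + 36) + 18)² = (1/65 + 18)² = (1171/65)² = 1371241/4225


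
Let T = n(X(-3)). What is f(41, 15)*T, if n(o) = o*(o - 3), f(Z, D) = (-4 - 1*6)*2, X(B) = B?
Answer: -360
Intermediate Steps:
f(Z, D) = -20 (f(Z, D) = (-4 - 6)*2 = -10*2 = -20)
n(o) = o*(-3 + o)
T = 18 (T = -3*(-3 - 3) = -3*(-6) = 18)
f(41, 15)*T = -20*18 = -360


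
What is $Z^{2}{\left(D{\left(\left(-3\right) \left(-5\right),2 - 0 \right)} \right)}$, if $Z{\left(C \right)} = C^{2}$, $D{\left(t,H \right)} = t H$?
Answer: $810000$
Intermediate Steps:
$D{\left(t,H \right)} = H t$
$Z^{2}{\left(D{\left(\left(-3\right) \left(-5\right),2 - 0 \right)} \right)} = \left(\left(\left(2 - 0\right) \left(\left(-3\right) \left(-5\right)\right)\right)^{2}\right)^{2} = \left(\left(\left(2 + 0\right) 15\right)^{2}\right)^{2} = \left(\left(2 \cdot 15\right)^{2}\right)^{2} = \left(30^{2}\right)^{2} = 900^{2} = 810000$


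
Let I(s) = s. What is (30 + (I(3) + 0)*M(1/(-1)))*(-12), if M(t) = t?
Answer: -324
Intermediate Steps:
(30 + (I(3) + 0)*M(1/(-1)))*(-12) = (30 + (3 + 0)/(-1))*(-12) = (30 + 3*(-1))*(-12) = (30 - 3)*(-12) = 27*(-12) = -324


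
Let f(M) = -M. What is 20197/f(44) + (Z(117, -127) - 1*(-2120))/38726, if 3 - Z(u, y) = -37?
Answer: -391026991/851972 ≈ -458.97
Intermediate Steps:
Z(u, y) = 40 (Z(u, y) = 3 - 1*(-37) = 3 + 37 = 40)
20197/f(44) + (Z(117, -127) - 1*(-2120))/38726 = 20197/((-1*44)) + (40 - 1*(-2120))/38726 = 20197/(-44) + (40 + 2120)*(1/38726) = 20197*(-1/44) + 2160*(1/38726) = -20197/44 + 1080/19363 = -391026991/851972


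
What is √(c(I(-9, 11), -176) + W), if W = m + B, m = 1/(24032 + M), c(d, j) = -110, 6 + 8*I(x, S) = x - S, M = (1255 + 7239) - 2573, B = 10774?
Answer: 3*√1063061234081/29953 ≈ 103.27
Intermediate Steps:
M = 5921 (M = 8494 - 2573 = 5921)
I(x, S) = -¾ - S/8 + x/8 (I(x, S) = -¾ + (x - S)/8 = -¾ + (-S/8 + x/8) = -¾ - S/8 + x/8)
m = 1/29953 (m = 1/(24032 + 5921) = 1/29953 ≈ 3.3386e-5)
W = 322713623/29953 (W = 1/29953 + 10774 = 322713623/29953 ≈ 10774.)
√(c(I(-9, 11), -176) + W) = √(-110 + 322713623/29953) = √(319418793/29953) = 3*√1063061234081/29953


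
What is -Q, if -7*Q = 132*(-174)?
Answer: -22968/7 ≈ -3281.1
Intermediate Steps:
Q = 22968/7 (Q = -132*(-174)/7 = -⅐*(-22968) = 22968/7 ≈ 3281.1)
-Q = -1*22968/7 = -22968/7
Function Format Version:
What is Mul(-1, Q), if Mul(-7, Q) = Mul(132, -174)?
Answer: Rational(-22968, 7) ≈ -3281.1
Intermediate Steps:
Q = Rational(22968, 7) (Q = Mul(Rational(-1, 7), Mul(132, -174)) = Mul(Rational(-1, 7), -22968) = Rational(22968, 7) ≈ 3281.1)
Mul(-1, Q) = Mul(-1, Rational(22968, 7)) = Rational(-22968, 7)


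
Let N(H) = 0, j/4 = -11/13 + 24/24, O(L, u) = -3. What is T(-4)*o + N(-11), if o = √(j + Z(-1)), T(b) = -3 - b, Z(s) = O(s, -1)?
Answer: I*√403/13 ≈ 1.5442*I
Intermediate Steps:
Z(s) = -3
j = 8/13 (j = 4*(-11/13 + 24/24) = 4*(-11*1/13 + 24*(1/24)) = 4*(-11/13 + 1) = 4*(2/13) = 8/13 ≈ 0.61539)
o = I*√403/13 (o = √(8/13 - 3) = √(-31/13) = I*√403/13 ≈ 1.5442*I)
T(-4)*o + N(-11) = (-3 - 1*(-4))*(I*√403/13) + 0 = (-3 + 4)*(I*√403/13) + 0 = 1*(I*√403/13) + 0 = I*√403/13 + 0 = I*√403/13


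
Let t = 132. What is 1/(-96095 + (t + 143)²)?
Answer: -1/20470 ≈ -4.8852e-5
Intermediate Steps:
1/(-96095 + (t + 143)²) = 1/(-96095 + (132 + 143)²) = 1/(-96095 + 275²) = 1/(-96095 + 75625) = 1/(-20470) = -1/20470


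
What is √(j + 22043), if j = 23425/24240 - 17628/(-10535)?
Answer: √73350139473897555/1824060 ≈ 148.48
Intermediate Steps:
j = 134817019/51073680 (j = 23425*(1/24240) - 17628*(-1/10535) = 4685/4848 + 17628/10535 = 134817019/51073680 ≈ 2.6397)
√(j + 22043) = √(134817019/51073680 + 22043) = √(1125951945259/51073680) = √73350139473897555/1824060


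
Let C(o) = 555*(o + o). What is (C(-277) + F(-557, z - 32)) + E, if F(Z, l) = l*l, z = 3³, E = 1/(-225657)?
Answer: -69377116366/225657 ≈ -3.0745e+5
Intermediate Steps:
E = -1/225657 ≈ -4.4315e-6
z = 27
F(Z, l) = l²
C(o) = 1110*o (C(o) = 555*(2*o) = 1110*o)
(C(-277) + F(-557, z - 32)) + E = (1110*(-277) + (27 - 32)²) - 1/225657 = (-307470 + (-5)²) - 1/225657 = (-307470 + 25) - 1/225657 = -307445 - 1/225657 = -69377116366/225657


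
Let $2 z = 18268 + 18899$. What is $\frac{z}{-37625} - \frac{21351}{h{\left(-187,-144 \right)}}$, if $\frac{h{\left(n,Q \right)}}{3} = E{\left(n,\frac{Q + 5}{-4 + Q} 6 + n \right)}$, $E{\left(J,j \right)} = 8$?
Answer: $- \frac{267925793}{301000} \approx -890.12$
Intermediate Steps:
$z = \frac{37167}{2}$ ($z = \frac{18268 + 18899}{2} = \frac{1}{2} \cdot 37167 = \frac{37167}{2} \approx 18584.0$)
$h{\left(n,Q \right)} = 24$ ($h{\left(n,Q \right)} = 3 \cdot 8 = 24$)
$\frac{z}{-37625} - \frac{21351}{h{\left(-187,-144 \right)}} = \frac{37167}{2 \left(-37625\right)} - \frac{21351}{24} = \frac{37167}{2} \left(- \frac{1}{37625}\right) - \frac{7117}{8} = - \frac{37167}{75250} - \frac{7117}{8} = - \frac{267925793}{301000}$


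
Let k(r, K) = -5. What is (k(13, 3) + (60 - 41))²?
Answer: 196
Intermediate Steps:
(k(13, 3) + (60 - 41))² = (-5 + (60 - 41))² = (-5 + 19)² = 14² = 196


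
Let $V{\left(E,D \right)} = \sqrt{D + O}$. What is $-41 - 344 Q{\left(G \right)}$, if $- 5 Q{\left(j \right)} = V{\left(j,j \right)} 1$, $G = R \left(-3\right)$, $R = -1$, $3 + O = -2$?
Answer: $-41 + \frac{344 i \sqrt{2}}{5} \approx -41.0 + 97.298 i$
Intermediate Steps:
$O = -5$ ($O = -3 - 2 = -5$)
$G = 3$ ($G = \left(-1\right) \left(-3\right) = 3$)
$V{\left(E,D \right)} = \sqrt{-5 + D}$ ($V{\left(E,D \right)} = \sqrt{D - 5} = \sqrt{-5 + D}$)
$Q{\left(j \right)} = - \frac{\sqrt{-5 + j}}{5}$ ($Q{\left(j \right)} = - \frac{\sqrt{-5 + j} 1}{5} = - \frac{\sqrt{-5 + j}}{5}$)
$-41 - 344 Q{\left(G \right)} = -41 - 344 \left(- \frac{\sqrt{-5 + 3}}{5}\right) = -41 - 344 \left(- \frac{\sqrt{-2}}{5}\right) = -41 - 344 \left(- \frac{i \sqrt{2}}{5}\right) = -41 + \frac{344 i \sqrt{2}}{5}$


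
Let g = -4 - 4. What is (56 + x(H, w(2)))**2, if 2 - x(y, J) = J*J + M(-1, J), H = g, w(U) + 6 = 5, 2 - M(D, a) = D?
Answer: 2916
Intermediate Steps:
g = -8
M(D, a) = 2 - D
w(U) = -1 (w(U) = -6 + 5 = -1)
H = -8
x(y, J) = -1 - J**2 (x(y, J) = 2 - (J*J + (2 - 1*(-1))) = 2 - (J**2 + (2 + 1)) = 2 - (J**2 + 3) = 2 - (3 + J**2) = 2 + (-3 - J**2) = -1 - J**2)
(56 + x(H, w(2)))**2 = (56 + (-1 - 1*(-1)**2))**2 = (56 + (-1 - 1*1))**2 = (56 + (-1 - 1))**2 = (56 - 2)**2 = 54**2 = 2916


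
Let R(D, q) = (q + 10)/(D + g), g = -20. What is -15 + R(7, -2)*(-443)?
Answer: 3349/13 ≈ 257.62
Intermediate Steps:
R(D, q) = (10 + q)/(-20 + D) (R(D, q) = (q + 10)/(D - 20) = (10 + q)/(-20 + D))
-15 + R(7, -2)*(-443) = -15 + ((10 - 2)/(-20 + 7))*(-443) = -15 + (8/(-13))*(-443) = -15 - 1/13*8*(-443) = -15 - 8/13*(-443) = -15 + 3544/13 = 3349/13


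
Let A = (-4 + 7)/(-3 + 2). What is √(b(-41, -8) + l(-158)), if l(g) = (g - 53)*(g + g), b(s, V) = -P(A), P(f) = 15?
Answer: √66661 ≈ 258.19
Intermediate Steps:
A = -3 (A = 3/(-1) = 3*(-1) = -3)
b(s, V) = -15 (b(s, V) = -1*15 = -15)
l(g) = 2*g*(-53 + g) (l(g) = (-53 + g)*(2*g) = 2*g*(-53 + g))
√(b(-41, -8) + l(-158)) = √(-15 + 2*(-158)*(-53 - 158)) = √(-15 + 2*(-158)*(-211)) = √(-15 + 66676) = √66661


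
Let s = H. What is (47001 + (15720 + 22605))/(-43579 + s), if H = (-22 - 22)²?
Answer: -28442/13881 ≈ -2.0490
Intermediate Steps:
H = 1936 (H = (-44)² = 1936)
s = 1936
(47001 + (15720 + 22605))/(-43579 + s) = (47001 + (15720 + 22605))/(-43579 + 1936) = (47001 + 38325)/(-41643) = 85326*(-1/41643) = -28442/13881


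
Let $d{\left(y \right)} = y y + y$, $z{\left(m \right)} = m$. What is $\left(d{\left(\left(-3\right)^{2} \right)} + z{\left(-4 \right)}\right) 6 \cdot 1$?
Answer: $516$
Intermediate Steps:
$d{\left(y \right)} = y + y^{2}$ ($d{\left(y \right)} = y^{2} + y = y + y^{2}$)
$\left(d{\left(\left(-3\right)^{2} \right)} + z{\left(-4 \right)}\right) 6 \cdot 1 = \left(\left(-3\right)^{2} \left(1 + \left(-3\right)^{2}\right) - 4\right) 6 \cdot 1 = \left(9 \left(1 + 9\right) - 4\right) 6 = \left(9 \cdot 10 - 4\right) 6 = \left(90 - 4\right) 6 = 86 \cdot 6 = 516$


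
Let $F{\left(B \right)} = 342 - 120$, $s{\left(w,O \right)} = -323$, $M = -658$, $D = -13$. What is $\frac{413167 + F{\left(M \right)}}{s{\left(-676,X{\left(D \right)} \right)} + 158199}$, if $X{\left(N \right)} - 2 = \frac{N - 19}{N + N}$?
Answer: $\frac{413389}{157876} \approx 2.6184$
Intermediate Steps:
$X{\left(N \right)} = 2 + \frac{-19 + N}{2 N}$ ($X{\left(N \right)} = 2 + \frac{N - 19}{N + N} = 2 + \frac{-19 + N}{2 N}$)
$F{\left(B \right)} = 222$ ($F{\left(B \right)} = 342 - 120 = 222$)
$\frac{413167 + F{\left(M \right)}}{s{\left(-676,X{\left(D \right)} \right)} + 158199} = \frac{413167 + 222}{-323 + 158199} = \frac{413389}{157876}$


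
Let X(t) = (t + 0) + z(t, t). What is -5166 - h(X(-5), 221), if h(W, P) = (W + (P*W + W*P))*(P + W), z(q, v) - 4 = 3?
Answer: -202744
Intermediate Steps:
z(q, v) = 7 (z(q, v) = 4 + 3 = 7)
X(t) = 7 + t (X(t) = (t + 0) + 7 = t + 7 = 7 + t)
h(W, P) = (P + W)*(W + 2*P*W) (h(W, P) = (W + (P*W + P*W))*(P + W) = (W + 2*P*W)*(P + W) = (P + W)*(W + 2*P*W))
-5166 - h(X(-5), 221) = -5166 - (7 - 5)*(221 + (7 - 5) + 2*221**2 + 2*221*(7 - 5)) = -5166 - 2*(221 + 2 + 2*48841 + 2*221*2) = -5166 - 2*(221 + 2 + 97682 + 884) = -5166 - 2*98789 = -5166 - 1*197578 = -5166 - 197578 = -202744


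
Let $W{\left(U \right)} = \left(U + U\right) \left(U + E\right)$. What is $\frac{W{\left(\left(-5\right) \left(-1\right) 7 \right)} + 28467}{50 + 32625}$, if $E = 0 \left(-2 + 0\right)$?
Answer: $\frac{30917}{32675} \approx 0.9462$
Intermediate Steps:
$E = 0$ ($E = 0 \left(-2\right) = 0$)
$W{\left(U \right)} = 2 U^{2}$ ($W{\left(U \right)} = \left(U + U\right) \left(U + 0\right) = 2 U U = 2 U^{2}$)
$\frac{W{\left(\left(-5\right) \left(-1\right) 7 \right)} + 28467}{50 + 32625} = \frac{2 \left(\left(-5\right) \left(-1\right) 7\right)^{2} + 28467}{50 + 32625} = \frac{2 \left(5 \cdot 7\right)^{2} + 28467}{32675} = \left(2 \cdot 35^{2} + 28467\right) \frac{1}{32675} = \left(2 \cdot 1225 + 28467\right) \frac{1}{32675} = \left(2450 + 28467\right) \frac{1}{32675} = 30917 \cdot \frac{1}{32675} = \frac{30917}{32675}$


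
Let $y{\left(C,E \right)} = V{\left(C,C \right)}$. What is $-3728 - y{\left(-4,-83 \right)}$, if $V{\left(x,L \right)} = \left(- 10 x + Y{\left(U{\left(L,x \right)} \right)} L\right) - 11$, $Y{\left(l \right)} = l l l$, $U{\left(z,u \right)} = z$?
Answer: $-4013$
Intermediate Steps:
$Y{\left(l \right)} = l^{3}$ ($Y{\left(l \right)} = l^{2} l = l^{3}$)
$V{\left(x,L \right)} = -11 + L^{4} - 10 x$ ($V{\left(x,L \right)} = \left(- 10 x + L^{3} L\right) - 11 = \left(- 10 x + L^{4}\right) - 11 = \left(L^{4} - 10 x\right) - 11 = -11 + L^{4} - 10 x$)
$y{\left(C,E \right)} = -11 + C^{4} - 10 C$
$-3728 - y{\left(-4,-83 \right)} = -3728 - \left(-11 + \left(-4\right)^{4} - -40\right) = -3728 - \left(-11 + 256 + 40\right) = -3728 - 285 = -4013$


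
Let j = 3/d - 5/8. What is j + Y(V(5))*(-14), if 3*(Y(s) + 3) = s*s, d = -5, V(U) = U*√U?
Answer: -65107/120 ≈ -542.56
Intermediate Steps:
V(U) = U^(3/2)
Y(s) = -3 + s²/3 (Y(s) = -3 + (s*s)/3 = -3 + s²/3)
j = -49/40 (j = 3/(-5) - 5/8 = 3*(-⅕) - 5*⅛ = -⅗ - 5/8 = -49/40 ≈ -1.2250)
j + Y(V(5))*(-14) = -49/40 + (-3 + (5^(3/2))²/3)*(-14) = -49/40 + (-3 + (5*√5)²/3)*(-14) = -49/40 + (-3 + (⅓)*125)*(-14) = -49/40 + (-3 + 125/3)*(-14) = -49/40 + (116/3)*(-14) = -49/40 - 1624/3 = -65107/120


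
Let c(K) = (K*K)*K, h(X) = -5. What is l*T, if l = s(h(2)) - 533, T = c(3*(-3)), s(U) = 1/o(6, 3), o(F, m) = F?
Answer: 776871/2 ≈ 3.8844e+5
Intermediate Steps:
s(U) = ⅙ (s(U) = 1/6 = ⅙)
c(K) = K³ (c(K) = K²*K = K³)
T = -729 (T = (3*(-3))³ = (-9)³ = -729)
l = -3197/6 (l = ⅙ - 533 = -3197/6 ≈ -532.83)
l*T = -3197/6*(-729) = 776871/2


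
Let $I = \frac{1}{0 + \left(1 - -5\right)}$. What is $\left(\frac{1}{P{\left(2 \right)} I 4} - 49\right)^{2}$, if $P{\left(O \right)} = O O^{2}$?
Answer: $\frac{609961}{256} \approx 2382.7$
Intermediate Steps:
$P{\left(O \right)} = O^{3}$
$I = \frac{1}{6}$ ($I = \frac{1}{0 + \left(1 + 5\right)} = \frac{1}{0 + 6} = \frac{1}{6} \approx 0.16667$)
$\left(\frac{1}{P{\left(2 \right)} I 4} - 49\right)^{2} = \left(\frac{1}{2^{3} \cdot \frac{1}{6} \cdot 4} - 49\right)^{2} = \left(\frac{1}{8 \cdot \frac{1}{6} \cdot 4} - 49\right)^{2} = \left(\frac{1}{\frac{4}{3} \cdot 4} - 49\right)^{2} = \left(\frac{1}{\frac{16}{3}} - 49\right)^{2} = \left(\frac{3}{16} - 49\right)^{2} = \left(- \frac{781}{16}\right)^{2} = \frac{609961}{256}$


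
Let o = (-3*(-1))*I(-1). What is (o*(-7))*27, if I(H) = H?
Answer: 567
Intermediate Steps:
o = -3 (o = -3*(-1)*(-1) = 3*(-1) = -3)
(o*(-7))*27 = -3*(-7)*27 = 21*27 = 567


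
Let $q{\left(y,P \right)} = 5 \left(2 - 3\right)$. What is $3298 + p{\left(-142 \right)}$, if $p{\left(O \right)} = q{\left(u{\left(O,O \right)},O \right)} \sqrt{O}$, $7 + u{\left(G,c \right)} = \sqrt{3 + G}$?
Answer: $3298 - 5 i \sqrt{142} \approx 3298.0 - 59.582 i$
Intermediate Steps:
$u{\left(G,c \right)} = -7 + \sqrt{3 + G}$
$q{\left(y,P \right)} = -5$ ($q{\left(y,P \right)} = 5 \left(-1\right) = -5$)
$p{\left(O \right)} = - 5 \sqrt{O}$
$3298 + p{\left(-142 \right)} = 3298 - 5 \sqrt{-142} = 3298 - 5 i \sqrt{142}$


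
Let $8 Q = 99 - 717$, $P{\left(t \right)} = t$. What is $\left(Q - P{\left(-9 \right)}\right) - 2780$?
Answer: $- \frac{11393}{4} \approx -2848.3$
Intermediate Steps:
$Q = - \frac{309}{4}$ ($Q = \frac{99 - 717}{8} = \frac{1}{8} \left(-618\right) = - \frac{309}{4} \approx -77.25$)
$\left(Q - P{\left(-9 \right)}\right) - 2780 = \left(- \frac{309}{4} - -9\right) - 2780 = \left(- \frac{309}{4} + 9\right) - 2780 = - \frac{273}{4} - 2780 = - \frac{11393}{4}$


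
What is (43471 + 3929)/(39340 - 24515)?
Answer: 1896/593 ≈ 3.1973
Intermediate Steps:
(43471 + 3929)/(39340 - 24515) = 47400/14825 = 47400*(1/14825) = 1896/593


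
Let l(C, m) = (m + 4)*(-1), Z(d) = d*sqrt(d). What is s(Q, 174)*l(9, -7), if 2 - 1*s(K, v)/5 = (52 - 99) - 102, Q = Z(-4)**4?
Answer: 2265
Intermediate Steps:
Z(d) = d**(3/2)
l(C, m) = -4 - m (l(C, m) = (4 + m)*(-1) = -4 - m)
Q = 4096 (Q = ((-4)**(3/2))**4 = (-8*I)**4 = 4096)
s(K, v) = 755 (s(K, v) = 10 - 5*((52 - 99) - 102) = 10 - 5*(-47 - 102) = 10 - 5*(-149) = 10 + 745 = 755)
s(Q, 174)*l(9, -7) = 755*(-4 - 1*(-7)) = 755*(-4 + 7) = 755*3 = 2265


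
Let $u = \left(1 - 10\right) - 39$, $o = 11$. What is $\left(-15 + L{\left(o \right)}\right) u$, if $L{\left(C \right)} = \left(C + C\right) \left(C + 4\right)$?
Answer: $-15120$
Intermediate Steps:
$u = -48$ ($u = -9 - 39 = -48$)
$L{\left(C \right)} = 2 C \left(4 + C\right)$
$\left(-15 + L{\left(o \right)}\right) u = \left(-15 + 2 \cdot 11 \left(4 + 11\right)\right) \left(-48\right) = \left(-15 + 2 \cdot 11 \cdot 15\right) \left(-48\right) = \left(-15 + 330\right) \left(-48\right) = 315 \left(-48\right) = -15120$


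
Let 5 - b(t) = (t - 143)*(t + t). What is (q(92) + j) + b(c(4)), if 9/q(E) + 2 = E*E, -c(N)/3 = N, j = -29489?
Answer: -280972239/8462 ≈ -33204.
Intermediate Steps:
c(N) = -3*N
b(t) = 5 - 2*t*(-143 + t) (b(t) = 5 - (t - 143)*(t + t) = 5 - (-143 + t)*2*t = 5 - 2*t*(-143 + t))
q(E) = 9/(-2 + E²) (q(E) = 9/(-2 + E*E) = 9/(-2 + E²))
(q(92) + j) + b(c(4)) = (9/(-2 + 92²) - 29489) + (5 - 2*(-3*4)² + 286*(-3*4)) = (9/(-2 + 8464) - 29489) + (5 - 2*(-12)² + 286*(-12)) = (9/8462 - 29489) + (5 - 2*144 - 3432) = (9*(1/8462) - 29489) + (5 - 288 - 3432) = (9/8462 - 29489) - 3715 = -249535909/8462 - 3715 = -280972239/8462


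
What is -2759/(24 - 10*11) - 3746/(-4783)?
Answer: 13518453/411338 ≈ 32.865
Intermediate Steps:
-2759/(24 - 10*11) - 3746/(-4783) = -2759/(24 - 110) - 3746*(-1/4783) = -2759/(-86) + 3746/4783 = -2759*(-1/86) + 3746/4783 = 2759/86 + 3746/4783 = 13518453/411338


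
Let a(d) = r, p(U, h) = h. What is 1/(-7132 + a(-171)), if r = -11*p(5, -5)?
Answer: -1/7077 ≈ -0.00014130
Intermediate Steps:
r = 55 (r = -11*(-5) = 55)
a(d) = 55
1/(-7132 + a(-171)) = 1/(-7132 + 55) = 1/(-7077) = -1/7077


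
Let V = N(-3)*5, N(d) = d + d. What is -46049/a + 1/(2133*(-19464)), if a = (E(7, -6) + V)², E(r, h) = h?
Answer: -2950313383/83033424 ≈ -35.532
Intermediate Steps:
N(d) = 2*d
V = -30 (V = (2*(-3))*5 = -6*5 = -30)
a = 1296 (a = (-6 - 30)² = (-36)² = 1296)
-46049/a + 1/(2133*(-19464)) = -46049/1296 + 1/(2133*(-19464)) = -46049*1/1296 + (1/2133)*(-1/19464) = -46049/1296 - 1/41516712 = -2950313383/83033424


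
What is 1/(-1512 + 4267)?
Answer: 1/2755 ≈ 0.00036298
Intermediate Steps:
1/(-1512 + 4267) = 1/2755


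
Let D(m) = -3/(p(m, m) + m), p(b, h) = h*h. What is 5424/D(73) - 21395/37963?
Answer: -370777657203/37963 ≈ -9.7668e+6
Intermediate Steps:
p(b, h) = h²
D(m) = -3/(m + m²) (D(m) = -3/(m² + m) = -3/(m + m²))
5424/D(73) - 21395/37963 = 5424/((-3/(73*(1 + 73)))) - 21395/37963 = 5424/((-3*1/73/74)) - 21395*1/37963 = 5424/((-3*1/73*1/74)) - 21395/37963 = 5424/(-3/5402) - 21395/37963 = 5424*(-5402/3) - 21395/37963 = -9766816 - 21395/37963 = -370777657203/37963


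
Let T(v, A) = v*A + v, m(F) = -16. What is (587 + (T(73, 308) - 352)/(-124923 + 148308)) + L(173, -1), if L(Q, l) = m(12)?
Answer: 2675008/4677 ≈ 571.95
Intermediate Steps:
T(v, A) = v + A*v (T(v, A) = A*v + v = v + A*v)
L(Q, l) = -16
(587 + (T(73, 308) - 352)/(-124923 + 148308)) + L(173, -1) = (587 + (73*(1 + 308) - 352)/(-124923 + 148308)) - 16 = (587 + (73*309 - 352)/23385) - 16 = (587 + (22557 - 352)*(1/23385)) - 16 = (587 + 22205*(1/23385)) - 16 = (587 + 4441/4677) - 16 = 2749840/4677 - 16 = 2675008/4677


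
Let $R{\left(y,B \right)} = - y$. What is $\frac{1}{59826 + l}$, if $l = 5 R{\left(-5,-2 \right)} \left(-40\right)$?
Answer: $\frac{1}{58826} \approx 1.6999 \cdot 10^{-5}$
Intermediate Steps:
$l = -1000$ ($l = 5 \left(\left(-1\right) \left(-5\right)\right) \left(-40\right) = 5 \cdot 5 \left(-40\right) = 25 \left(-40\right) = -1000$)
$\frac{1}{59826 + l} = \frac{1}{59826 - 1000} = \frac{1}{58826}$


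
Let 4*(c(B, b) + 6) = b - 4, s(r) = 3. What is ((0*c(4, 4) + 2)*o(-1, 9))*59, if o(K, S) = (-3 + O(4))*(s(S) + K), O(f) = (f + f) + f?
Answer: 2124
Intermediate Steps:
O(f) = 3*f (O(f) = 2*f + f = 3*f)
c(B, b) = -7 + b/4 (c(B, b) = -6 + (b - 4)/4 = -6 + (-4 + b)/4 = -6 + (-1 + b/4) = -7 + b/4)
o(K, S) = 27 + 9*K (o(K, S) = (-3 + 3*4)*(3 + K) = (-3 + 12)*(3 + K) = 9*(3 + K) = 27 + 9*K)
((0*c(4, 4) + 2)*o(-1, 9))*59 = ((0*(-7 + (1/4)*4) + 2)*(27 + 9*(-1)))*59 = ((0*(-7 + 1) + 2)*(27 - 9))*59 = ((0*(-6) + 2)*18)*59 = ((0 + 2)*18)*59 = (2*18)*59 = 36*59 = 2124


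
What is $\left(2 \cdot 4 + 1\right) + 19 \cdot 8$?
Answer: $161$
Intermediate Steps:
$\left(2 \cdot 4 + 1\right) + 19 \cdot 8 = \left(8 + 1\right) + 152 = 9 + 152 = 161$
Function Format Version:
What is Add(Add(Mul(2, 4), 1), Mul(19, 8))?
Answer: 161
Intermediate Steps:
Add(Add(Mul(2, 4), 1), Mul(19, 8)) = Add(Add(8, 1), 152) = Add(9, 152) = 161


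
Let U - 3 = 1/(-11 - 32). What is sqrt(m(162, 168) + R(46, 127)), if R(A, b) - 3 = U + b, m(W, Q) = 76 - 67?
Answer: sqrt(262515)/43 ≈ 11.915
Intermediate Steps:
U = 128/43 (U = 3 + 1/(-11 - 32) = 3 + 1/(-43) = 3 - 1/43 = 128/43 ≈ 2.9767)
m(W, Q) = 9
R(A, b) = 257/43 + b (R(A, b) = 3 + (128/43 + b) = 257/43 + b)
sqrt(m(162, 168) + R(46, 127)) = sqrt(9 + (257/43 + 127)) = sqrt(9 + 5718/43) = sqrt(6105/43) = sqrt(262515)/43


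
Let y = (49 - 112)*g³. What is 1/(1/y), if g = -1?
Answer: 63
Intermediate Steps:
y = 63 (y = (49 - 112)*(-1)³ = -63*(-1) = 63)
1/(1/y) = 1/(1/63) = 63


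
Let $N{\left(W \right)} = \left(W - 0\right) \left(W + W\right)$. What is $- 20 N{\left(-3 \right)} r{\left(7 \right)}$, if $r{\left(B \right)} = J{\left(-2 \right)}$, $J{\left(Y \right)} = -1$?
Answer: $360$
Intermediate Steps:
$N{\left(W \right)} = 2 W^{2}$ ($N{\left(W \right)} = \left(W + \left(-3 + 3\right)\right) 2 W = \left(W + 0\right) 2 W = W 2 W = 2 W^{2}$)
$r{\left(B \right)} = -1$
$- 20 N{\left(-3 \right)} r{\left(7 \right)} = - 20 \cdot 2 \left(-3\right)^{2} \left(-1\right) = - 20 \cdot 2 \cdot 9 \left(-1\right) = \left(-20\right) 18 \left(-1\right) = \left(-360\right) \left(-1\right) = 360$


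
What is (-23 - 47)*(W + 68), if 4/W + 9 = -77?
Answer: -204540/43 ≈ -4756.7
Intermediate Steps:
W = -2/43 (W = 4/(-9 - 77) = 4/(-86) = 4*(-1/86) = -2/43 ≈ -0.046512)
(-23 - 47)*(W + 68) = (-23 - 47)*(-2/43 + 68) = -70*2922/43 = -204540/43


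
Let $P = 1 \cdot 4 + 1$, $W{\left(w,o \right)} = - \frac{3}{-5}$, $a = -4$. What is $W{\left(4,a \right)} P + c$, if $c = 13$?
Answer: $16$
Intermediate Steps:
$W{\left(w,o \right)} = \frac{3}{5}$ ($W{\left(w,o \right)} = \left(-3\right) \left(- \frac{1}{5}\right) = \frac{3}{5}$)
$P = 5$ ($P = 4 + 1 = 5$)
$W{\left(4,a \right)} P + c = \frac{3}{5} \cdot 5 + 13 = 3 + 13 = 16$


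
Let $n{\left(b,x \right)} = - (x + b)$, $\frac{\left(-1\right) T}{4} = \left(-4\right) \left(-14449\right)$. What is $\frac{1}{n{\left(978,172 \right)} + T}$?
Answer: $- \frac{1}{232334} \approx -4.3042 \cdot 10^{-6}$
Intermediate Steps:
$T = -231184$ ($T = - 4 \left(\left(-4\right) \left(-14449\right)\right) = \left(-4\right) 57796 = -231184$)
$n{\left(b,x \right)} = - b - x$ ($n{\left(b,x \right)} = - (b + x) = - b - x$)
$\frac{1}{n{\left(978,172 \right)} + T} = \frac{1}{\left(\left(-1\right) 978 - 172\right) - 231184} = \frac{1}{\left(-978 - 172\right) - 231184} = \frac{1}{-1150 - 231184} = \frac{1}{-232334} = - \frac{1}{232334}$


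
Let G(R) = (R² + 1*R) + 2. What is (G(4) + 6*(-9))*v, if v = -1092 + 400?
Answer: 22144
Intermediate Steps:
G(R) = 2 + R + R² (G(R) = (R² + R) + 2 = (R + R²) + 2 = 2 + R + R²)
v = -692
(G(4) + 6*(-9))*v = ((2 + 4 + 4²) + 6*(-9))*(-692) = ((2 + 4 + 16) - 54)*(-692) = (22 - 54)*(-692) = -32*(-692) = 22144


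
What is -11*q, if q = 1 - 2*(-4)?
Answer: -99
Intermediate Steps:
q = 9 (q = 1 + 8 = 9)
-11*q = -11*9 = -99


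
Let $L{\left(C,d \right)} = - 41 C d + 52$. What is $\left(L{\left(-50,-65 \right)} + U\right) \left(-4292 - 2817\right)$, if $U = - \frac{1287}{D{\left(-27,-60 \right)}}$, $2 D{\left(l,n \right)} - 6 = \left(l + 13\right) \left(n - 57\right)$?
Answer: $\frac{259454905229}{274} \approx 9.4692 \cdot 10^{8}$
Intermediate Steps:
$D{\left(l,n \right)} = 3 + \frac{\left(-57 + n\right) \left(13 + l\right)}{2}$ ($D{\left(l,n \right)} = 3 + \frac{\left(l + 13\right) \left(n - 57\right)}{2} = 3 + \frac{\left(13 + l\right) \left(-57 + n\right)}{2} = 3 + \frac{\left(-57 + n\right) \left(13 + l\right)}{2}$)
$U = - \frac{429}{274}$ ($U = - \frac{1287}{- \frac{735}{2} - - \frac{1539}{2} + \frac{13}{2} \left(-60\right) + \frac{1}{2} \left(-27\right) \left(-60\right)} = - \frac{1287}{- \frac{735}{2} + \frac{1539}{2} - 390 + 810} = - \frac{1287}{822} = \left(-1287\right) \frac{1}{822} = - \frac{429}{274} \approx -1.5657$)
$L{\left(C,d \right)} = 52 - 41 C d$ ($L{\left(C,d \right)} = - 41 C d + 52 = 52 - 41 C d$)
$\left(L{\left(-50,-65 \right)} + U\right) \left(-4292 - 2817\right) = \left(\left(52 - \left(-2050\right) \left(-65\right)\right) - \frac{429}{274}\right) \left(-4292 - 2817\right) = \left(\left(52 - 133250\right) - \frac{429}{274}\right) \left(-7109\right) = \left(-133198 - \frac{429}{274}\right) \left(-7109\right) = \left(- \frac{36496681}{274}\right) \left(-7109\right) = \frac{259454905229}{274}$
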